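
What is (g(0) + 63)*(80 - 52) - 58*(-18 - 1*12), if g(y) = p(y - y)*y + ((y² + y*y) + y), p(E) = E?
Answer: 3504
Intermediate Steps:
g(y) = y + 2*y² (g(y) = (y - y)*y + ((y² + y*y) + y) = 0*y + ((y² + y²) + y) = 0 + (2*y² + y) = 0 + (y + 2*y²) = y + 2*y²)
(g(0) + 63)*(80 - 52) - 58*(-18 - 1*12) = (0*(1 + 2*0) + 63)*(80 - 52) - 58*(-18 - 1*12) = (0*(1 + 0) + 63)*28 - 58*(-18 - 12) = (0*1 + 63)*28 - 58*(-30) = (0 + 63)*28 + 1740 = 63*28 + 1740 = 1764 + 1740 = 3504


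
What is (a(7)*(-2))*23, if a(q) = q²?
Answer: -2254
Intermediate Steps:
(a(7)*(-2))*23 = (7²*(-2))*23 = (49*(-2))*23 = -98*23 = -2254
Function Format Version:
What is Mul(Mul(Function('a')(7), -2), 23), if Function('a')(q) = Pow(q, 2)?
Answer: -2254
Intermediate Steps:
Mul(Mul(Function('a')(7), -2), 23) = Mul(Mul(Pow(7, 2), -2), 23) = Mul(Mul(49, -2), 23) = Mul(-98, 23) = -2254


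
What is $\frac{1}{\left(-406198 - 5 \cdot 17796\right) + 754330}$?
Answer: $\frac{1}{259152} \approx 3.8587 \cdot 10^{-6}$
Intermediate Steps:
$\frac{1}{\left(-406198 - 5 \cdot 17796\right) + 754330} = \frac{1}{\left(-406198 - 88980\right) + 754330} = \frac{1}{-495178 + 754330} = \frac{1}{259152}$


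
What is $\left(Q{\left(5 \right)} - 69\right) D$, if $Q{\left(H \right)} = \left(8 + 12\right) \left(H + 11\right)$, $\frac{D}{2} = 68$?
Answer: $34136$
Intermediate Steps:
$D = 136$ ($D = 2 \cdot 68 = 136$)
$Q{\left(H \right)} = 220 + 20 H$ ($Q{\left(H \right)} = 20 \left(11 + H\right) = 220 + 20 H$)
$\left(Q{\left(5 \right)} - 69\right) D = \left(\left(220 + 20 \cdot 5\right) - 69\right) 136 = \left(\left(220 + 100\right) - 69\right) 136 = \left(320 - 69\right) 136 = 251 \cdot 136 = 34136$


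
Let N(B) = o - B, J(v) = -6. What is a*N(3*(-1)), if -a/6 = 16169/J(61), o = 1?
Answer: 64676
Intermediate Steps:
N(B) = 1 - B
a = 16169 (a = -97014/(-6) = -97014*(-1)/6 = -6*(-16169/6) = 16169)
a*N(3*(-1)) = 16169*(1 - 3*(-1)) = 16169*(1 - 1*(-3)) = 16169*(1 + 3) = 16169*4 = 64676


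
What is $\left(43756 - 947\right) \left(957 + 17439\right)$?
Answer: $787514364$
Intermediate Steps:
$\left(43756 - 947\right) \left(957 + 17439\right) = \left(43756 - 947\right) 18396 = 42809 \cdot 18396 = 787514364$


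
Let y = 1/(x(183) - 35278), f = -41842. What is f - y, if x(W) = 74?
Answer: -1473005767/35204 ≈ -41842.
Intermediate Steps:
y = -1/35204 (y = 1/(74 - 35278) = 1/(-35204) = -1/35204 ≈ -2.8406e-5)
f - y = -41842 - 1*(-1/35204) = -41842 + 1/35204 = -1473005767/35204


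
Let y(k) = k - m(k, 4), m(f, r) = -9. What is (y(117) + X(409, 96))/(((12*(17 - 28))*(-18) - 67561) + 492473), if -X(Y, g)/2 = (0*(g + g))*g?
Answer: 63/213644 ≈ 0.00029488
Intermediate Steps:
X(Y, g) = 0 (X(Y, g) = -2*0*(g + g)*g = -2*0*(2*g)*g = -0*g = -2*0 = 0)
y(k) = 9 + k (y(k) = k - 1*(-9) = k + 9 = 9 + k)
(y(117) + X(409, 96))/(((12*(17 - 28))*(-18) - 67561) + 492473) = ((9 + 117) + 0)/(((12*(17 - 28))*(-18) - 67561) + 492473) = (126 + 0)/(((12*(-11))*(-18) - 67561) + 492473) = 126/((-132*(-18) - 67561) + 492473) = 126/((2376 - 67561) + 492473) = 126/(-65185 + 492473) = 126/427288 = 126*(1/427288) = 63/213644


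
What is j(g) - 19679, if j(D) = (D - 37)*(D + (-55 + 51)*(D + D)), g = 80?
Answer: -43759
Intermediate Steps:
j(D) = -7*D*(-37 + D) (j(D) = (-37 + D)*(D - 8*D) = (-37 + D)*(-7*D) = -7*D*(-37 + D))
j(g) - 19679 = 7*80*(37 - 1*80) - 19679 = 7*80*(37 - 80) - 19679 = 7*80*(-43) - 19679 = -24080 - 19679 = -43759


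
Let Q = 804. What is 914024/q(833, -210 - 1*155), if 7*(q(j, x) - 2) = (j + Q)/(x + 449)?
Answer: 537446112/2813 ≈ 1.9106e+5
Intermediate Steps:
q(j, x) = 2 + (804 + j)/(7*(449 + x)) (q(j, x) = 2 + ((j + 804)/(x + 449))/7 = 2 + ((804 + j)/(449 + x))/7 = 2 + (804 + j)/(7*(449 + x)))
914024/q(833, -210 - 1*155) = 914024/(((7090 + 833 + 14*(-210 - 1*155))/(7*(449 + (-210 - 1*155))))) = 914024/(((7090 + 833 + 14*(-210 - 155))/(7*(449 + (-210 - 155))))) = 914024/(((7090 + 833 + 14*(-365))/(7*(449 - 365)))) = 914024/(((⅐)*(7090 + 833 - 5110)/84)) = 914024/(((⅐)*(1/84)*2813)) = 914024/(2813/588) = 914024*(588/2813) = 537446112/2813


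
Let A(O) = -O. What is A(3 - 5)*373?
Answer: 746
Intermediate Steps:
A(3 - 5)*373 = -(3 - 5)*373 = -1*(-2)*373 = 2*373 = 746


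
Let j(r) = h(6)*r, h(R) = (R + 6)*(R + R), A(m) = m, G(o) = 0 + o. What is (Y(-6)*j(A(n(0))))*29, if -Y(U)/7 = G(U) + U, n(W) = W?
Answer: 0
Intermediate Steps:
G(o) = o
h(R) = 2*R*(6 + R) (h(R) = (6 + R)*(2*R) = 2*R*(6 + R))
Y(U) = -14*U (Y(U) = -7*(U + U) = -14*U)
j(r) = 144*r (j(r) = (2*6*(6 + 6))*r = (2*6*12)*r = 144*r)
(Y(-6)*j(A(n(0))))*29 = ((-14*(-6))*(144*0))*29 = (84*0)*29 = 0*29 = 0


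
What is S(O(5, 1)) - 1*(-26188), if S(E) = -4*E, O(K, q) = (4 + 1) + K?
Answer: 26148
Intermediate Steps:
O(K, q) = 5 + K
S(O(5, 1)) - 1*(-26188) = -4*(5 + 5) - 1*(-26188) = -4*10 + 26188 = -40 + 26188 = 26148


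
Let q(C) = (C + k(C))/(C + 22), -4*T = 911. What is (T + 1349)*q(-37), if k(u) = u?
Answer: 11063/2 ≈ 5531.5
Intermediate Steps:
T = -911/4 (T = -1/4*911 = -911/4 ≈ -227.75)
q(C) = 2*C/(22 + C) (q(C) = (C + C)/(C + 22) = (2*C)/(22 + C) = 2*C/(22 + C))
(T + 1349)*q(-37) = (-911/4 + 1349)*(2*(-37)/(22 - 37)) = 4485*(2*(-37)/(-15))/4 = 4485*(2*(-37)*(-1/15))/4 = (4485/4)*(74/15) = 11063/2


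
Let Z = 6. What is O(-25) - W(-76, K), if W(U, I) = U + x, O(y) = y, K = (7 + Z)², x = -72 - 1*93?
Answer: 216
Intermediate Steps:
x = -165 (x = -72 - 93 = -165)
K = 169 (K = (7 + 6)² = 13² = 169)
W(U, I) = -165 + U (W(U, I) = U - 165 = -165 + U)
O(-25) - W(-76, K) = -25 - (-165 - 76) = -25 - 1*(-241) = -25 + 241 = 216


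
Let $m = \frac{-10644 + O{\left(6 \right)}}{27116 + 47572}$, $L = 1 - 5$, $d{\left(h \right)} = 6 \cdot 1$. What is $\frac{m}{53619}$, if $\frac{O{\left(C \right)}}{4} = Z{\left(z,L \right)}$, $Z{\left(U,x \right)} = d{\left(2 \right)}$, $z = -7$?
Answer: $- \frac{295}{111241552} \approx -2.6519 \cdot 10^{-6}$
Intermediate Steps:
$d{\left(h \right)} = 6$
$L = -4$ ($L = 1 - 5 = -4$)
$Z{\left(U,x \right)} = 6$
$O{\left(C \right)} = 24$ ($O{\left(C \right)} = 4 \cdot 6 = 24$)
$m = - \frac{885}{6224}$ ($m = \frac{-10644 + 24}{27116 + 47572} = - \frac{10620}{74688} = \left(-10620\right) \frac{1}{74688} = - \frac{885}{6224} \approx -0.14219$)
$\frac{m}{53619} = - \frac{885}{6224 \cdot 53619} = \left(- \frac{885}{6224}\right) \frac{1}{53619} = - \frac{295}{111241552}$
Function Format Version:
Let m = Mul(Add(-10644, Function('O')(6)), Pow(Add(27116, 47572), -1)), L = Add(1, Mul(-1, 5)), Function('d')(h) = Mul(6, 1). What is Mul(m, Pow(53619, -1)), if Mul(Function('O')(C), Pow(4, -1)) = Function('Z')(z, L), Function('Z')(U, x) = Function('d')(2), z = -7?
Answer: Rational(-295, 111241552) ≈ -2.6519e-6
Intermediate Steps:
Function('d')(h) = 6
L = -4 (L = Add(1, -5) = -4)
Function('Z')(U, x) = 6
Function('O')(C) = 24 (Function('O')(C) = Mul(4, 6) = 24)
m = Rational(-885, 6224) (m = Mul(Add(-10644, 24), Pow(Add(27116, 47572), -1)) = Mul(-10620, Pow(74688, -1)) = Mul(-10620, Rational(1, 74688)) = Rational(-885, 6224) ≈ -0.14219)
Mul(m, Pow(53619, -1)) = Mul(Rational(-885, 6224), Pow(53619, -1)) = Mul(Rational(-885, 6224), Rational(1, 53619)) = Rational(-295, 111241552)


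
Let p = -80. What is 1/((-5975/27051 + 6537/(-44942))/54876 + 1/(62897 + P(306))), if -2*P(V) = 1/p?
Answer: 74597730486730909848/688041225466627 ≈ 1.0842e+5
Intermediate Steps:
P(V) = 1/160 (P(V) = -½/(-80) = -½*(-1/80) = 1/160)
1/((-5975/27051 + 6537/(-44942))/54876 + 1/(62897 + P(306))) = 1/((-5975/27051 + 6537/(-44942))/54876 + 1/(62897 + 1/160)) = 1/((-5975*1/27051 + 6537*(-1/44942))*(1/54876) + 1/(10063521/160)) = 1/((-5975/27051 - 6537/44942)*(1/54876) + 160/10063521) = 1/(-445360837/1215726042*1/54876 + 160/10063521) = 1/(-445360837/66714182280792 + 160/10063521) = 1/(688041225466627/74597730486730909848) = 74597730486730909848/688041225466627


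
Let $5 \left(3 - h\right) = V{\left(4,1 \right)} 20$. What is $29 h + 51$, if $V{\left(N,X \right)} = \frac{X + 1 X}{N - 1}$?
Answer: $\frac{182}{3} \approx 60.667$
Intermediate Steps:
$V{\left(N,X \right)} = \frac{2 X}{-1 + N}$ ($V{\left(N,X \right)} = \frac{X + X}{-1 + N} = \frac{2 X}{-1 + N}$)
$h = \frac{1}{3}$ ($h = 3 - \frac{2 \cdot 1 \frac{1}{-1 + 4} \cdot 20}{5} = 3 - \frac{2 \cdot 1 \cdot \frac{1}{3} \cdot 20}{5} = 3 - \frac{\frac{2}{3} \cdot 20}{5} = 3 - \frac{8}{3} = \frac{1}{3} \approx 0.33333$)
$29 h + 51 = 29 \cdot \frac{1}{3} + 51 = \frac{29}{3} + 51 = \frac{182}{3}$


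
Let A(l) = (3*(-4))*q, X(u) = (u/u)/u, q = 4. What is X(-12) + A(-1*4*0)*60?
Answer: -34561/12 ≈ -2880.1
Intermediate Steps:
X(u) = 1/u
A(l) = -48 (A(l) = (3*(-4))*4 = -12*4 = -48)
X(-12) + A(-1*4*0)*60 = 1/(-12) - 48*60 = -1/12 - 2880 = -34561/12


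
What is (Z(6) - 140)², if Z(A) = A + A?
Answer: 16384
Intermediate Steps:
Z(A) = 2*A
(Z(6) - 140)² = (2*6 - 140)² = (12 - 140)² = (-128)² = 16384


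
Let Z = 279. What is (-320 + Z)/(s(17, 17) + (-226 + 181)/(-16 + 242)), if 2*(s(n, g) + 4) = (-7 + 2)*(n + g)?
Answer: 9266/20159 ≈ 0.45965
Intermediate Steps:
s(n, g) = -4 - 5*g/2 - 5*n/2 (s(n, g) = -4 + ((-7 + 2)*(n + g))/2 = -4 + (-5*(g + n))/2 = -4 + (-5*g - 5*n)/2 = -4 + (-5*g/2 - 5*n/2) = -4 - 5*g/2 - 5*n/2)
(-320 + Z)/(s(17, 17) + (-226 + 181)/(-16 + 242)) = (-320 + 279)/((-4 - 5/2*17 - 5/2*17) + (-226 + 181)/(-16 + 242)) = -41/((-4 - 85/2 - 85/2) - 45/226) = -41/(-89 - 45*1/226) = -41/(-89 - 45/226) = -41/(-20159/226) = -41*(-226/20159) = 9266/20159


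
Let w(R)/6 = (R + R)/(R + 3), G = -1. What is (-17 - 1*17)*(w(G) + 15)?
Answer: -306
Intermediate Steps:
w(R) = 12*R/(3 + R) (w(R) = 6*((R + R)/(R + 3)) = 6*((2*R)/(3 + R)) = 6*(2*R/(3 + R)) = 12*R/(3 + R))
(-17 - 1*17)*(w(G) + 15) = (-17 - 1*17)*(12*(-1)/(3 - 1) + 15) = (-17 - 17)*(12*(-1)/2 + 15) = -34*(12*(-1)*(1/2) + 15) = -34*(-6 + 15) = -34*9 = -306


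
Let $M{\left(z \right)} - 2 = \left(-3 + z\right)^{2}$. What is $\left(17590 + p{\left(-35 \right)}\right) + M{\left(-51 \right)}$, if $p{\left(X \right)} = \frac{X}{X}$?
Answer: $20509$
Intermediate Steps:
$M{\left(z \right)} = 2 + \left(-3 + z\right)^{2}$
$p{\left(X \right)} = 1$
$\left(17590 + p{\left(-35 \right)}\right) + M{\left(-51 \right)} = \left(17590 + 1\right) + \left(2 + \left(-3 - 51\right)^{2}\right) = 17591 + \left(2 + \left(-54\right)^{2}\right) = 17591 + \left(2 + 2916\right) = 17591 + 2918 = 20509$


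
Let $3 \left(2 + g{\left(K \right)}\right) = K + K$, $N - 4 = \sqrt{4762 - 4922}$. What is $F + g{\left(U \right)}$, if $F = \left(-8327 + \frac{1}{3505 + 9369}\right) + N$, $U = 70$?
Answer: $- \frac{319725787}{38622} + 4 i \sqrt{10} \approx -8278.3 + 12.649 i$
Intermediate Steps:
$N = 4 + 4 i \sqrt{10}$ ($N = 4 + \sqrt{4762 - 4922} = 4 + \sqrt{-160} = 4 + 4 i \sqrt{10} \approx 4.0 + 12.649 i$)
$g{\left(K \right)} = -2 + \frac{2 K}{3}$ ($g{\left(K \right)} = -2 + \frac{K + K}{3} = -2 + \frac{2 K}{3}$)
$F = - \frac{107150301}{12874} + 4 i \sqrt{10}$ ($F = \left(-8327 + \frac{1}{3505 + 9369}\right) + \left(4 + 4 i \sqrt{10}\right) = \left(-8327 + \frac{1}{12874}\right) + \left(4 + 4 i \sqrt{10}\right) = - \frac{107201797}{12874} + \left(4 + 4 i \sqrt{10}\right) = - \frac{107150301}{12874} + 4 i \sqrt{10} \approx -8323.0 + 12.649 i$)
$F + g{\left(U \right)} = \left(- \frac{107150301}{12874} + 4 i \sqrt{10}\right) + \left(-2 + \frac{2}{3} \cdot 70\right) = \left(- \frac{107150301}{12874} + 4 i \sqrt{10}\right) + \left(-2 + \frac{140}{3}\right) = \left(- \frac{107150301}{12874} + 4 i \sqrt{10}\right) + \frac{134}{3} = - \frac{319725787}{38622} + 4 i \sqrt{10}$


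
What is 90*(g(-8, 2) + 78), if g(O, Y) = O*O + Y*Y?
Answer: 13140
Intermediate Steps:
g(O, Y) = O² + Y²
90*(g(-8, 2) + 78) = 90*(((-8)² + 2²) + 78) = 90*((64 + 4) + 78) = 90*(68 + 78) = 90*146 = 13140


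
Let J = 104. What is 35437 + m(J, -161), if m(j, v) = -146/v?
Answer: 5705503/161 ≈ 35438.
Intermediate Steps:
35437 + m(J, -161) = 35437 - 146/(-161) = 35437 - 146*(-1/161) = 35437 + 146/161 = 5705503/161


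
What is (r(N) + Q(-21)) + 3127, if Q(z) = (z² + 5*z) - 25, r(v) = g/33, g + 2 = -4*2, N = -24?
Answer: 113444/33 ≈ 3437.7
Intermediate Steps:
g = -10 (g = -2 - 4*2 = -2 - 8 = -10)
r(v) = -10/33
Q(z) = -25 + z² + 5*z
(r(N) + Q(-21)) + 3127 = (-10/33 + (-25 + (-21)² + 5*(-21))) + 3127 = (-10/33 + (-25 + 441 - 105)) + 3127 = (-10/33 + 311) + 3127 = 10253/33 + 3127 = 113444/33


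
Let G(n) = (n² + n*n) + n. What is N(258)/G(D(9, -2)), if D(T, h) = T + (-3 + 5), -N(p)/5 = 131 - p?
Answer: 635/253 ≈ 2.5099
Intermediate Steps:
N(p) = -655 + 5*p (N(p) = -5*(131 - p) = -655 + 5*p)
D(T, h) = 2 + T (D(T, h) = T + 2 = 2 + T)
G(n) = n + 2*n² (G(n) = (n² + n²) + n = 2*n² + n = n + 2*n²)
N(258)/G(D(9, -2)) = (-655 + 5*258)/(((2 + 9)*(1 + 2*(2 + 9)))) = (-655 + 1290)/((11*(1 + 2*11))) = 635/((11*(1 + 22))) = 635/((11*23)) = 635/253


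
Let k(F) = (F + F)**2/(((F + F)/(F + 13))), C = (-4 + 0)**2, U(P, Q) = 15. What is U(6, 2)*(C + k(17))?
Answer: 15540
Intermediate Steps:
C = 16 (C = (-4)**2 = 16)
k(F) = 2*F*(13 + F) (k(F) = (2*F)**2/(((2*F)/(13 + F))) = (4*F**2)/((2*F/(13 + F))) = (4*F**2)*((13 + F)/(2*F)) = 2*F*(13 + F))
U(6, 2)*(C + k(17)) = 15*(16 + 2*17*(13 + 17)) = 15*(16 + 2*17*30) = 15*(16 + 1020) = 15*1036 = 15540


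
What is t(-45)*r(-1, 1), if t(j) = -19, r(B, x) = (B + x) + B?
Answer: 19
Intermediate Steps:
r(B, x) = x + 2*B
t(-45)*r(-1, 1) = -19*(1 + 2*(-1)) = -19*(1 - 2) = -19*(-1) = 19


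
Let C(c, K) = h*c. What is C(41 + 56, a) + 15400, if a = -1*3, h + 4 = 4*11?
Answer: 19280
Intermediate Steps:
h = 40 (h = -4 + 4*11 = -4 + 44 = 40)
a = -3
C(c, K) = 40*c
C(41 + 56, a) + 15400 = 40*(41 + 56) + 15400 = 40*97 + 15400 = 3880 + 15400 = 19280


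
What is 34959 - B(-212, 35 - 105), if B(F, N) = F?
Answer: 35171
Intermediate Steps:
34959 - B(-212, 35 - 105) = 34959 - 1*(-212) = 34959 + 212 = 35171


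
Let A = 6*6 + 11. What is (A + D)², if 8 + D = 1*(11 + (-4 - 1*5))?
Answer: 1681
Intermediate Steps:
D = -6 (D = -8 + 1*(11 + (-4 - 1*5)) = -8 + 1*(11 + (-4 - 5)) = -8 + 1*(11 - 9) = -8 + 1*2 = -8 + 2 = -6)
A = 47 (A = 36 + 11 = 47)
(A + D)² = (47 - 6)² = 41² = 1681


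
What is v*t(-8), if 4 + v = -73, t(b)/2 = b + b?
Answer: 2464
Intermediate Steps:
t(b) = 4*b (t(b) = 2*(b + b) = 2*(2*b) = 4*b)
v = -77 (v = -4 - 73 = -77)
v*t(-8) = -308*(-8) = -77*(-32) = 2464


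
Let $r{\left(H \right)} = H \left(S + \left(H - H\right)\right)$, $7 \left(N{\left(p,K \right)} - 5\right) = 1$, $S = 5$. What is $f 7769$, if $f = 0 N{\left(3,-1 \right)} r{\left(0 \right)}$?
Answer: $0$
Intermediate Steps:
$N{\left(p,K \right)} = \frac{36}{7}$ ($N{\left(p,K \right)} = 5 + \frac{1}{7} \cdot 1 = 5 + \frac{1}{7} = \frac{36}{7}$)
$r{\left(H \right)} = 5 H$ ($r{\left(H \right)} = H \left(5 + \left(H - H\right)\right) = H \left(5 + 0\right) = H 5 = 5 H$)
$f = 0$ ($f = 0 \cdot \frac{36}{7} \cdot 5 \cdot 0 = 0 \cdot 0 = 0$)
$f 7769 = 0 \cdot 7769 = 0$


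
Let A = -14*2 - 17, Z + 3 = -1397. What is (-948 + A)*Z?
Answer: 1390200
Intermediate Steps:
Z = -1400 (Z = -3 - 1397 = -1400)
A = -45 (A = -28 - 17 = -45)
(-948 + A)*Z = (-948 - 45)*(-1400) = -993*(-1400) = 1390200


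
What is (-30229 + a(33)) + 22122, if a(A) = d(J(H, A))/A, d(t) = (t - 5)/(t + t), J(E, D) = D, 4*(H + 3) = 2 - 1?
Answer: -8828509/1089 ≈ -8107.0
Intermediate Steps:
H = -11/4 (H = -3 + (2 - 1)/4 = -3 + (¼)*1 = -3 + ¼ = -11/4 ≈ -2.7500)
d(t) = (-5 + t)/(2*t) (d(t) = (-5 + t)/((2*t)) = (-5 + t)*(1/(2*t)) = (-5 + t)/(2*t))
a(A) = (-5 + A)/(2*A²) (a(A) = ((-5 + A)/(2*A))/A = (-5 + A)/(2*A²))
(-30229 + a(33)) + 22122 = (-30229 + (½)*(-5 + 33)/33²) + 22122 = (-30229 + (½)*(1/1089)*28) + 22122 = (-30229 + 14/1089) + 22122 = -32919367/1089 + 22122 = -8828509/1089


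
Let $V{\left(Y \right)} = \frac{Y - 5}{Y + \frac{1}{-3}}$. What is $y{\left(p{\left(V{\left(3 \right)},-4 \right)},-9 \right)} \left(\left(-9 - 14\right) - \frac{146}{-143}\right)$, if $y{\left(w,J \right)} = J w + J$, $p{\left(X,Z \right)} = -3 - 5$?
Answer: $- \frac{198009}{143} \approx -1384.7$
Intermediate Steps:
$V{\left(Y \right)} = \frac{-5 + Y}{- \frac{1}{3} + Y}$ ($V{\left(Y \right)} = \frac{-5 + Y}{Y - \frac{1}{3}} = \frac{-5 + Y}{- \frac{1}{3} + Y}$)
$p{\left(X,Z \right)} = -8$
$y{\left(w,J \right)} = J + J w$
$y{\left(p{\left(V{\left(3 \right)},-4 \right)},-9 \right)} \left(\left(-9 - 14\right) - \frac{146}{-143}\right) = - 9 \left(1 - 8\right) \left(\left(-9 - 14\right) - \frac{146}{-143}\right) = \left(-9\right) \left(-7\right) \left(\left(-9 - 14\right) - - \frac{146}{143}\right) = 63 \left(-23 + \frac{146}{143}\right) = 63 \left(- \frac{3143}{143}\right) = - \frac{198009}{143}$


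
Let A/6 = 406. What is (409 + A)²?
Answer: 8094025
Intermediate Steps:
A = 2436 (A = 6*406 = 2436)
(409 + A)² = (409 + 2436)² = 2845² = 8094025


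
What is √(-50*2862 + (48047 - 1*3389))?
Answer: 3*I*√10938 ≈ 313.75*I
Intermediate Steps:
√(-50*2862 + (48047 - 1*3389)) = √(-143100 + (48047 - 3389)) = √(-143100 + 44658) = √(-98442) = 3*I*√10938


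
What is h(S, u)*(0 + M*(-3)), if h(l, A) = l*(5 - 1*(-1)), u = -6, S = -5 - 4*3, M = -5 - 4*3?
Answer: -5202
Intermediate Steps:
M = -17 (M = -5 - 12 = -17)
S = -17 (S = -5 - 12 = -17)
h(l, A) = 6*l (h(l, A) = l*(5 + 1) = l*6 = 6*l)
h(S, u)*(0 + M*(-3)) = (6*(-17))*(0 - 17*(-3)) = -102*(0 + 51) = -102*51 = -5202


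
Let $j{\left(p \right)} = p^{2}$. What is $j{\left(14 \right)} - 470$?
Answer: $-274$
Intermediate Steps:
$j{\left(14 \right)} - 470 = 14^{2} - 470 = 196 - 470 = -274$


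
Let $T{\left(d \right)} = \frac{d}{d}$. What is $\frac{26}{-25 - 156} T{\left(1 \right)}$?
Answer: $- \frac{26}{181} \approx -0.14365$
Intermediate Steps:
$T{\left(d \right)} = 1$
$\frac{26}{-25 - 156} T{\left(1 \right)} = \frac{26}{-25 - 156} \cdot 1 = \frac{26}{-181} \cdot 1 = 26 \left(- \frac{1}{181}\right) 1 = \left(- \frac{26}{181}\right) 1 = - \frac{26}{181}$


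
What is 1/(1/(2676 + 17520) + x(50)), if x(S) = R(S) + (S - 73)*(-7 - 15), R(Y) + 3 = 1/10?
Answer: 100980/50803043 ≈ 0.0019877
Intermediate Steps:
R(Y) = -29/10 (R(Y) = -3 + 1/10 = -3 + ⅒ = -29/10)
x(S) = 16031/10 - 22*S (x(S) = -29/10 + (S - 73)*(-7 - 15) = -29/10 + (-73 + S)*(-22) = -29/10 + (1606 - 22*S) = 16031/10 - 22*S)
1/(1/(2676 + 17520) + x(50)) = 1/(1/(2676 + 17520) + (16031/10 - 22*50)) = 1/(1/20196 + (16031/10 - 1100)) = 1/(1/20196 + 5031/10) = 1/(50803043/100980) = 100980/50803043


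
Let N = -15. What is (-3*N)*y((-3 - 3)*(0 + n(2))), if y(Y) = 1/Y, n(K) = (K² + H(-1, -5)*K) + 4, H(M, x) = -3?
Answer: -15/4 ≈ -3.7500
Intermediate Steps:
n(K) = 4 + K² - 3*K (n(K) = (K² - 3*K) + 4 = 4 + K² - 3*K)
(-3*N)*y((-3 - 3)*(0 + n(2))) = (-3*(-15))/(((-3 - 3)*(0 + (4 + 2² - 3*2)))) = 45/((-6*(0 + (4 + 4 - 6)))) = 45/((-6*(0 + 2))) = 45/((-6*2)) = 45/(-12) = 45*(-1/12) = -15/4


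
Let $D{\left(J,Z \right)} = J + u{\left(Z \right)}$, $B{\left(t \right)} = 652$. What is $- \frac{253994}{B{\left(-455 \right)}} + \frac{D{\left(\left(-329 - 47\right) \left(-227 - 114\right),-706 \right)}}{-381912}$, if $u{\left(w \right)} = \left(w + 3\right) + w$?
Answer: $- \frac{8090502891}{20750552} \approx -389.89$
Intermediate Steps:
$u{\left(w \right)} = 3 + 2 w$ ($u{\left(w \right)} = \left(3 + w\right) + w = 3 + 2 w$)
$D{\left(J,Z \right)} = 3 + J + 2 Z$ ($D{\left(J,Z \right)} = J + \left(3 + 2 Z\right) = 3 + J + 2 Z$)
$- \frac{253994}{B{\left(-455 \right)}} + \frac{D{\left(\left(-329 - 47\right) \left(-227 - 114\right),-706 \right)}}{-381912} = - \frac{253994}{652} + \frac{3 + \left(-329 - 47\right) \left(-227 - 114\right) + 2 \left(-706\right)}{-381912} = \left(-253994\right) \frac{1}{652} + \left(3 - -128216 - 1412\right) \left(- \frac{1}{381912}\right) = - \frac{126997}{326} + \left(3 + 128216 - 1412\right) \left(- \frac{1}{381912}\right) = - \frac{126997}{326} + 126807 \left(- \frac{1}{381912}\right) = - \frac{126997}{326} - \frac{42269}{127304} = - \frac{8090502891}{20750552}$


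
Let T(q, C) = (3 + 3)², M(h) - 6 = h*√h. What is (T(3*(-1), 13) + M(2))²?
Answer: 1772 + 168*√2 ≈ 2009.6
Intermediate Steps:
M(h) = 6 + h^(3/2) (M(h) = 6 + h*√h = 6 + h^(3/2))
T(q, C) = 36 (T(q, C) = 6² = 36)
(T(3*(-1), 13) + M(2))² = (36 + (6 + 2^(3/2)))² = (36 + (6 + 2*√2))² = (42 + 2*√2)²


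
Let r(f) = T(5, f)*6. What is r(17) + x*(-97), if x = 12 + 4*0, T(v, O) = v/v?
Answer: -1158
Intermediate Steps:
T(v, O) = 1
x = 12 (x = 12 + 0 = 12)
r(f) = 6 (r(f) = 1*6 = 6)
r(17) + x*(-97) = 6 + 12*(-97) = 6 - 1164 = -1158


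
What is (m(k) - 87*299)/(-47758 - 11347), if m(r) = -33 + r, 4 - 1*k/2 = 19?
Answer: 26076/59105 ≈ 0.44118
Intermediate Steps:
k = -30 (k = 8 - 2*19 = 8 - 38 = -30)
(m(k) - 87*299)/(-47758 - 11347) = ((-33 - 30) - 87*299)/(-47758 - 11347) = (-63 - 26013)/(-59105) = -26076*(-1/59105) = 26076/59105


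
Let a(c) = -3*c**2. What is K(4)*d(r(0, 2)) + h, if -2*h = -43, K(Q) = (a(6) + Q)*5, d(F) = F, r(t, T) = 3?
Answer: -3077/2 ≈ -1538.5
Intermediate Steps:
K(Q) = -540 + 5*Q (K(Q) = (-3*6**2 + Q)*5 = (-3*36 + Q)*5 = (-108 + Q)*5 = -540 + 5*Q)
h = 43/2 (h = -1/2*(-43) = 43/2 ≈ 21.500)
K(4)*d(r(0, 2)) + h = (-540 + 5*4)*3 + 43/2 = (-540 + 20)*3 + 43/2 = -520*3 + 43/2 = -1560 + 43/2 = -3077/2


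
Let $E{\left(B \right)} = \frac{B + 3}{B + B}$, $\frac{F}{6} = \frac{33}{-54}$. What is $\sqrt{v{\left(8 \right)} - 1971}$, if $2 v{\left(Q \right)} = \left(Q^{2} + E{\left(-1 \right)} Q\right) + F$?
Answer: $\frac{i \sqrt{70014}}{6} \approx 44.1 i$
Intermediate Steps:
$F = - \frac{11}{3}$ ($F = 6 \frac{33}{-54} = 6 \cdot 33 \left(- \frac{1}{54}\right) = 6 \left(- \frac{11}{18}\right) = - \frac{11}{3} \approx -3.6667$)
$E{\left(B \right)} = \frac{3 + B}{2 B}$
$v{\left(Q \right)} = - \frac{11}{6} + \frac{Q^{2}}{2} - \frac{Q}{2}$ ($v{\left(Q \right)} = \frac{\left(Q^{2} + \frac{3 - 1}{2 \left(-1\right)} Q\right) - \frac{11}{3}}{2} = \frac{\left(Q^{2} + \frac{1}{2} \left(-1\right) 2 Q\right) - \frac{11}{3}}{2} = \frac{\left(Q^{2} - Q\right) - \frac{11}{3}}{2} = \frac{- \frac{11}{3} + Q^{2} - Q}{2} = - \frac{11}{6} + \frac{Q^{2}}{2} - \frac{Q}{2}$)
$\sqrt{v{\left(8 \right)} - 1971} = \sqrt{\left(- \frac{11}{6} + \frac{8^{2}}{2} - 4\right) - 1971} = \sqrt{\left(- \frac{11}{6} + \frac{1}{2} \cdot 64 - 4\right) - 1971} = \sqrt{\left(- \frac{11}{6} + 32 - 4\right) - 1971} = \sqrt{\frac{157}{6} - 1971} = \sqrt{- \frac{11669}{6}} = \frac{i \sqrt{70014}}{6}$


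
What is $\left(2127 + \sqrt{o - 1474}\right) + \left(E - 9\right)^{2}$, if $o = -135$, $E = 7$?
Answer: $2131 + i \sqrt{1609} \approx 2131.0 + 40.112 i$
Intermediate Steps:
$\left(2127 + \sqrt{o - 1474}\right) + \left(E - 9\right)^{2} = \left(2127 + \sqrt{-135 - 1474}\right) + \left(7 - 9\right)^{2} = \left(2127 + \sqrt{-1609}\right) + \left(-2\right)^{2} = \left(2127 + i \sqrt{1609}\right) + 4 = 2131 + i \sqrt{1609}$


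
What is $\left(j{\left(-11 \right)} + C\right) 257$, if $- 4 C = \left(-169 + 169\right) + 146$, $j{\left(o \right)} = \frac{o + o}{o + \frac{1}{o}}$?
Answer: $- \frac{1082227}{122} \approx -8870.7$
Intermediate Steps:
$j{\left(o \right)} = \frac{2 o}{o + \frac{1}{o}}$
$C = - \frac{73}{2}$ ($C = - \frac{\left(-169 + 169\right) + 146}{4} = - \frac{0 + 146}{4} = \left(- \frac{1}{4}\right) 146 = - \frac{73}{2} \approx -36.5$)
$\left(j{\left(-11 \right)} + C\right) 257 = \left(\frac{2 \left(-11\right)^{2}}{1 + \left(-11\right)^{2}} - \frac{73}{2}\right) 257 = \left(2 \cdot 121 \frac{1}{1 + 121} - \frac{73}{2}\right) 257 = \left(2 \cdot 121 \cdot \frac{1}{122} - \frac{73}{2}\right) 257 = \left(\frac{121}{61} - \frac{73}{2}\right) 257 = \left(- \frac{4211}{122}\right) 257 = - \frac{1082227}{122}$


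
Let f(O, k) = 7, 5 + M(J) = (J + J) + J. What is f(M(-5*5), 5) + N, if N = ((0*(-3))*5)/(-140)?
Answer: 7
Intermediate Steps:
M(J) = -5 + 3*J (M(J) = -5 + ((J + J) + J) = -5 + (2*J + J) = -5 + 3*J)
N = 0 (N = (0*5)*(-1/140) = 0*(-1/140) = 0)
f(M(-5*5), 5) + N = 7 + 0 = 7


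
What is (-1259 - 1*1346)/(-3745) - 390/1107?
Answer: 94879/276381 ≈ 0.34329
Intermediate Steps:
(-1259 - 1*1346)/(-3745) - 390/1107 = (-1259 - 1346)*(-1/3745) - 390*1/1107 = -2605*(-1/3745) - 130/369 = 521/749 - 130/369 = 94879/276381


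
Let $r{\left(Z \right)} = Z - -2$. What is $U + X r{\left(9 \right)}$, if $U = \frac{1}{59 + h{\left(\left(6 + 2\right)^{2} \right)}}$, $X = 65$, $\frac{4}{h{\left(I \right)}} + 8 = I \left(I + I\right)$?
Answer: $\frac{86313271}{120715} \approx 715.02$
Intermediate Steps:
$h{\left(I \right)} = \frac{4}{-8 + 2 I^{2}}$ ($h{\left(I \right)} = \frac{4}{-8 + I \left(I + I\right)} = \frac{4}{-8 + I 2 I} = \frac{4}{-8 + 2 I^{2}}$)
$r{\left(Z \right)} = 2 + Z$ ($r{\left(Z \right)} = Z + 2 = 2 + Z$)
$U = \frac{2046}{120715}$ ($U = \frac{1}{59 + \frac{2}{-4 + \left(\left(6 + 2\right)^{2}\right)^{2}}} = \frac{1}{59 + \frac{2}{-4 + \left(8^{2}\right)^{2}}} = \frac{1}{59 + \frac{2}{-4 + 64^{2}}} = \frac{1}{59 + \frac{2}{-4 + 4096}} = \frac{1}{59 + \frac{2}{4092}} = \frac{1}{59 + 2 \cdot \frac{1}{4092}} = \frac{1}{59 + \frac{1}{2046}} = \frac{1}{\frac{120715}{2046}} = \frac{2046}{120715} \approx 0.016949$)
$U + X r{\left(9 \right)} = \frac{2046}{120715} + 65 \left(2 + 9\right) = \frac{2046}{120715} + 65 \cdot 11 = \frac{2046}{120715} + 715 = \frac{86313271}{120715}$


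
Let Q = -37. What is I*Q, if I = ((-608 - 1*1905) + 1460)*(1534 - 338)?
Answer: 46597356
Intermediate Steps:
I = -1259388 (I = ((-608 - 1905) + 1460)*1196 = (-2513 + 1460)*1196 = -1053*1196 = -1259388)
I*Q = -1259388*(-37) = 46597356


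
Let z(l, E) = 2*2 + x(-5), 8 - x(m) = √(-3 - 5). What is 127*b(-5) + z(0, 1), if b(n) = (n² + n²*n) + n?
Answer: -13323 - 2*I*√2 ≈ -13323.0 - 2.8284*I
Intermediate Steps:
x(m) = 8 - 2*I*√2 (x(m) = 8 - √(-3 - 5) = 8 - √(-8) = 8 - 2*I*√2)
z(l, E) = 12 - 2*I*√2 (z(l, E) = 2*2 + (8 - 2*I*√2) = 4 + (8 - 2*I*√2) = 12 - 2*I*√2)
b(n) = n + n² + n³ (b(n) = (n² + n³) + n = n + n² + n³)
127*b(-5) + z(0, 1) = 127*(-5*(1 - 5 + (-5)²)) + (12 - 2*I*√2) = 127*(-5*(1 - 5 + 25)) + (12 - 2*I*√2) = 127*(-5*21) + (12 - 2*I*√2) = 127*(-105) + (12 - 2*I*√2) = -13335 + (12 - 2*I*√2) = -13323 - 2*I*√2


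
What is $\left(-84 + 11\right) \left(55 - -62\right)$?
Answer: $-8541$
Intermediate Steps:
$\left(-84 + 11\right) \left(55 - -62\right) = - 73 \left(55 + 62\right) = \left(-73\right) 117 = -8541$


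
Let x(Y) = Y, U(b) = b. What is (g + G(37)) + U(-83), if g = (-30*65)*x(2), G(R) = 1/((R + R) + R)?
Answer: -442112/111 ≈ -3983.0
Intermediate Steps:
G(R) = 1/(3*R) (G(R) = 1/(2*R + R) = 1/(3*R))
g = -3900 (g = -30*65*2 = -1950*2 = -3900)
(g + G(37)) + U(-83) = (-3900 + (⅓)/37) - 83 = (-3900 + (⅓)*(1/37)) - 83 = (-3900 + 1/111) - 83 = -432899/111 - 83 = -442112/111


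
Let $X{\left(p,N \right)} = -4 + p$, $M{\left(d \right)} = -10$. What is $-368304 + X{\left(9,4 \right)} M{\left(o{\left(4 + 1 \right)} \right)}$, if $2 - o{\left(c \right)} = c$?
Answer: $-368354$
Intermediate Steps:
$o{\left(c \right)} = 2 - c$
$-368304 + X{\left(9,4 \right)} M{\left(o{\left(4 + 1 \right)} \right)} = -368304 + \left(-4 + 9\right) \left(-10\right) = -368304 + 5 \left(-10\right) = -368304 - 50 = -368354$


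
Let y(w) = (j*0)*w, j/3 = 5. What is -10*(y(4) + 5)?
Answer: -50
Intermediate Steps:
j = 15 (j = 3*5 = 15)
y(w) = 0 (y(w) = (15*0)*w = 0*w = 0)
-10*(y(4) + 5) = -10*(0 + 5) = -10*5 = -50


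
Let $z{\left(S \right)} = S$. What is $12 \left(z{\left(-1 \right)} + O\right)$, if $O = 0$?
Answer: $-12$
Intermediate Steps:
$12 \left(z{\left(-1 \right)} + O\right) = 12 \left(-1 + 0\right) = 12 \left(-1\right) = -12$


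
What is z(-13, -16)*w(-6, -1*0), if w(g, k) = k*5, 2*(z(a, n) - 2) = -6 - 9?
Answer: 0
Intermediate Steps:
z(a, n) = -11/2 (z(a, n) = 2 + (-6 - 9)/2 = 2 + (½)*(-15) = 2 - 15/2 = -11/2)
w(g, k) = 5*k
z(-13, -16)*w(-6, -1*0) = -55*(-1*0)/2 = -55*0/2 = -11/2*0 = 0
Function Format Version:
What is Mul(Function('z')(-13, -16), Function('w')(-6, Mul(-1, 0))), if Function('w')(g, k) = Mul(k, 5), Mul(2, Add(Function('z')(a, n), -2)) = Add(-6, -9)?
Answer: 0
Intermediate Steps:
Function('z')(a, n) = Rational(-11, 2) (Function('z')(a, n) = Add(2, Mul(Rational(1, 2), Add(-6, -9))) = Add(2, Mul(Rational(1, 2), -15)) = Add(2, Rational(-15, 2)) = Rational(-11, 2))
Function('w')(g, k) = Mul(5, k)
Mul(Function('z')(-13, -16), Function('w')(-6, Mul(-1, 0))) = Mul(Rational(-11, 2), Mul(5, Mul(-1, 0))) = Mul(Rational(-11, 2), Mul(5, 0)) = Mul(Rational(-11, 2), 0) = 0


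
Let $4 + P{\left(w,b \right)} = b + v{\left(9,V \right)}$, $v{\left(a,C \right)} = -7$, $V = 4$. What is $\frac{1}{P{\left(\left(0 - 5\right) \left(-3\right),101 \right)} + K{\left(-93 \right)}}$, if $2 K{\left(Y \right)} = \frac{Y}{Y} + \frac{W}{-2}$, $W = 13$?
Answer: $\frac{4}{349} \approx 0.011461$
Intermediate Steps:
$K{\left(Y \right)} = - \frac{11}{4}$ ($K{\left(Y \right)} = \frac{\frac{Y}{Y} + \frac{13}{-2}}{2} = \frac{1 + 13 \left(- \frac{1}{2}\right)}{2} = \frac{1 - \frac{13}{2}}{2} = \frac{1}{2} \left(- \frac{11}{2}\right) = - \frac{11}{4}$)
$P{\left(w,b \right)} = -11 + b$ ($P{\left(w,b \right)} = -4 + \left(b - 7\right) = -4 + \left(-7 + b\right) = -11 + b$)
$\frac{1}{P{\left(\left(0 - 5\right) \left(-3\right),101 \right)} + K{\left(-93 \right)}} = \frac{1}{\left(-11 + 101\right) - \frac{11}{4}} = \frac{1}{90 - \frac{11}{4}} = \frac{1}{\frac{349}{4}} = \frac{4}{349}$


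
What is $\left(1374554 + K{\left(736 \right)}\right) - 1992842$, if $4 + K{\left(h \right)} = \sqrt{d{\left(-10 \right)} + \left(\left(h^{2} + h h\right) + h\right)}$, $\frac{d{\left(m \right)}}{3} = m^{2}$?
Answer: $-618292 + 18 \sqrt{3347} \approx -6.1725 \cdot 10^{5}$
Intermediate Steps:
$d{\left(m \right)} = 3 m^{2}$
$K{\left(h \right)} = -4 + \sqrt{300 + h + 2 h^{2}}$ ($K{\left(h \right)} = -4 + \sqrt{3 \left(-10\right)^{2} + \left(\left(h^{2} + h h\right) + h\right)} = -4 + \sqrt{3 \cdot 100 + \left(\left(h^{2} + h^{2}\right) + h\right)} = -4 + \sqrt{300 + \left(2 h^{2} + h\right)} = -4 + \sqrt{300 + \left(h + 2 h^{2}\right)} = -4 + \sqrt{300 + h + 2 h^{2}}$)
$\left(1374554 + K{\left(736 \right)}\right) - 1992842 = \left(1374554 - \left(4 - \sqrt{300 + 736 + 2 \cdot 736^{2}}\right)\right) - 1992842 = \left(1374554 - \left(4 - \sqrt{300 + 736 + 2 \cdot 541696}\right)\right) - 1992842 = \left(1374554 - \left(4 - \sqrt{300 + 736 + 1083392}\right)\right) - 1992842 = \left(1374554 - \left(4 - \sqrt{1084428}\right)\right) - 1992842 = \left(1374554 - \left(4 - 18 \sqrt{3347}\right)\right) - 1992842 = \left(1374550 + 18 \sqrt{3347}\right) - 1992842 = -618292 + 18 \sqrt{3347}$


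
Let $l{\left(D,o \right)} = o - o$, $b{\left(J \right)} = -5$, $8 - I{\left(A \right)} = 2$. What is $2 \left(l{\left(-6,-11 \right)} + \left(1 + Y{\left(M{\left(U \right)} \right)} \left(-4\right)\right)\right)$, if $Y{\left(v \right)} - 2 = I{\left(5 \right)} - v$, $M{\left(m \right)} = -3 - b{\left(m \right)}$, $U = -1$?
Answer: $-46$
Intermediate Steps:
$I{\left(A \right)} = 6$ ($I{\left(A \right)} = 8 - 2 = 6$)
$M{\left(m \right)} = 2$ ($M{\left(m \right)} = -3 - -5 = -3 + 5 = 2$)
$Y{\left(v \right)} = 8 - v$ ($Y{\left(v \right)} = 2 - \left(-6 + v\right) = 8 - v$)
$l{\left(D,o \right)} = 0$
$2 \left(l{\left(-6,-11 \right)} + \left(1 + Y{\left(M{\left(U \right)} \right)} \left(-4\right)\right)\right) = 2 \left(0 + \left(1 + \left(8 - 2\right) \left(-4\right)\right)\right) = 2 \left(0 + \left(1 + 6 \left(-4\right)\right)\right) = 2 \left(0 + \left(1 - 24\right)\right) = 2 \left(0 - 23\right) = 2 \left(-23\right) = -46$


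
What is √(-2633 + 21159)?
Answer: √18526 ≈ 136.11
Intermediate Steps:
√(-2633 + 21159) = √18526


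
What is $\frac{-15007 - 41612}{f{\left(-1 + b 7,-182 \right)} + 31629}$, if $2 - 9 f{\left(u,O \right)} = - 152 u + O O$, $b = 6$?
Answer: $- \frac{509571}{257771} \approx -1.9768$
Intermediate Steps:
$f{\left(u,O \right)} = \frac{2}{9} - \frac{O^{2}}{9} + \frac{152 u}{9}$ ($f{\left(u,O \right)} = \frac{2}{9} - \frac{- 152 u + O O}{9} = \frac{2}{9} - \frac{- 152 u + O^{2}}{9} = \frac{2}{9} - \frac{O^{2} - 152 u}{9} = \frac{2}{9} - \left(- \frac{152 u}{9} + \frac{O^{2}}{9}\right) = \frac{2}{9} - \frac{O^{2}}{9} + \frac{152 u}{9}$)
$\frac{-15007 - 41612}{f{\left(-1 + b 7,-182 \right)} + 31629} = \frac{-15007 - 41612}{\left(\frac{2}{9} - \frac{\left(-182\right)^{2}}{9} + \frac{152 \left(-1 + 6 \cdot 7\right)}{9}\right) + 31629} = - \frac{56619}{\left(\frac{2}{9} - \frac{33124}{9} + \frac{152 \left(-1 + 42\right)}{9}\right) + 31629} = - \frac{56619}{\left(\frac{2}{9} - \frac{33124}{9} + \frac{152}{9} \cdot 41\right) + 31629} = - \frac{56619}{\left(\frac{2}{9} - \frac{33124}{9} + \frac{6232}{9}\right) + 31629} = - \frac{56619}{- \frac{26890}{9} + 31629} = - \frac{56619}{\frac{257771}{9}} = \left(-56619\right) \frac{9}{257771} = - \frac{509571}{257771}$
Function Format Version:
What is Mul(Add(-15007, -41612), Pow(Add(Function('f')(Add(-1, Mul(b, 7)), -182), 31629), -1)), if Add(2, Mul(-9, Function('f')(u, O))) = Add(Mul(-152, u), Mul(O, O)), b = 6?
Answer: Rational(-509571, 257771) ≈ -1.9768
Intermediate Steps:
Function('f')(u, O) = Add(Rational(2, 9), Mul(Rational(-1, 9), Pow(O, 2)), Mul(Rational(152, 9), u)) (Function('f')(u, O) = Add(Rational(2, 9), Mul(Rational(-1, 9), Add(Mul(-152, u), Mul(O, O)))) = Add(Rational(2, 9), Mul(Rational(-1, 9), Add(Mul(-152, u), Pow(O, 2)))) = Add(Rational(2, 9), Mul(Rational(-1, 9), Add(Pow(O, 2), Mul(-152, u)))) = Add(Rational(2, 9), Add(Mul(Rational(-1, 9), Pow(O, 2)), Mul(Rational(152, 9), u))) = Add(Rational(2, 9), Mul(Rational(-1, 9), Pow(O, 2)), Mul(Rational(152, 9), u)))
Mul(Add(-15007, -41612), Pow(Add(Function('f')(Add(-1, Mul(b, 7)), -182), 31629), -1)) = Mul(Add(-15007, -41612), Pow(Add(Add(Rational(2, 9), Mul(Rational(-1, 9), Pow(-182, 2)), Mul(Rational(152, 9), Add(-1, Mul(6, 7)))), 31629), -1)) = Mul(-56619, Pow(Add(Add(Rational(2, 9), Mul(Rational(-1, 9), 33124), Mul(Rational(152, 9), Add(-1, 42))), 31629), -1)) = Mul(-56619, Pow(Add(Add(Rational(2, 9), Rational(-33124, 9), Mul(Rational(152, 9), 41)), 31629), -1)) = Mul(-56619, Pow(Add(Add(Rational(2, 9), Rational(-33124, 9), Rational(6232, 9)), 31629), -1)) = Mul(-56619, Pow(Add(Rational(-26890, 9), 31629), -1)) = Mul(-56619, Pow(Rational(257771, 9), -1)) = Mul(-56619, Rational(9, 257771)) = Rational(-509571, 257771)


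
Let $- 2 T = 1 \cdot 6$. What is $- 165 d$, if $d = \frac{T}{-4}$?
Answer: $- \frac{495}{4} \approx -123.75$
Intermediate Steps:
$T = -3$ ($T = - \frac{1 \cdot 6}{2} = \left(- \frac{1}{2}\right) 6 = -3$)
$d = \frac{3}{4}$ ($d = - \frac{3}{-4} = \left(-3\right) \left(- \frac{1}{4}\right) = \frac{3}{4} \approx 0.75$)
$- 165 d = \left(-165\right) \frac{3}{4} = - \frac{495}{4}$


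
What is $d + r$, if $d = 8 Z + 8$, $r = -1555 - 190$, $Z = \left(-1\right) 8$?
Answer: $-1801$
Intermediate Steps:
$Z = -8$
$r = -1745$ ($r = -1555 - 190 = -1745$)
$d = -56$ ($d = 8 \left(-8\right) + 8 = -64 + 8 = -56$)
$d + r = -56 - 1745 = -1801$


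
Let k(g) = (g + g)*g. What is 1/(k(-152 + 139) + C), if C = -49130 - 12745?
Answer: -1/61537 ≈ -1.6250e-5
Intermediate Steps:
C = -61875
k(g) = 2*g² (k(g) = (2*g)*g = 2*g²)
1/(k(-152 + 139) + C) = 1/(2*(-152 + 139)² - 61875) = 1/(2*(-13)² - 61875) = 1/(2*169 - 61875) = 1/(338 - 61875) = 1/(-61537) = -1/61537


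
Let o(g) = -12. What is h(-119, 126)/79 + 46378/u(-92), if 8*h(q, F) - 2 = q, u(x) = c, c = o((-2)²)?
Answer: -7328075/1896 ≈ -3865.0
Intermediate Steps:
c = -12
u(x) = -12
h(q, F) = ¼ + q/8
h(-119, 126)/79 + 46378/u(-92) = (¼ + (⅛)*(-119))/79 + 46378/(-12) = (¼ - 119/8)*(1/79) + 46378*(-1/12) = -117/8*1/79 - 23189/6 = -117/632 - 23189/6 = -7328075/1896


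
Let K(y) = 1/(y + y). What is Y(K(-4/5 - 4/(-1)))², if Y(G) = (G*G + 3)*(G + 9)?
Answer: 823412871241/1073741824 ≈ 766.86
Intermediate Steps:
K(y) = 1/(2*y)
Y(G) = (3 + G²)*(9 + G) (Y(G) = (G² + 3)*(9 + G) = (3 + G²)*(9 + G))
Y(K(-4/5 - 4/(-1)))² = (27 + (1/(2*(-4/5 - 4/(-1))))³ + 3*(1/(2*(-4/5 - 4/(-1)))) + 9*(1/(2*(-4/5 - 4/(-1))))²)² = (27 + (1/(2*(-4*⅕ - 4*(-1))))³ + 3*(1/(2*(-4*⅕ - 4*(-1)))) + 9*(1/(2*(-4*⅕ - 4*(-1))))²)² = (27 + (1/(2*(-⅘ + 4)))³ + 3*(1/(2*(-⅘ + 4))) + 9*(1/(2*(-⅘ + 4)))²)² = (27 + (1/(2*(16/5)))³ + 3*(1/(2*(16/5))) + 9*(1/(2*(16/5)))²)² = (27 + ((½)*(5/16))³ + 3*((½)*(5/16)) + 9*((½)*(5/16))²)² = (27 + (5/32)³ + 3*(5/32) + 9*(5/32)²)² = (27 + 125/32768 + 15/32 + 9*(25/1024))² = (27 + 125/32768 + 15/32 + 225/1024)² = (907421/32768)² = 823412871241/1073741824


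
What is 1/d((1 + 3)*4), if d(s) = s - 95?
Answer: -1/79 ≈ -0.012658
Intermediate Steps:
d(s) = -95 + s
1/d((1 + 3)*4) = 1/(-95 + (1 + 3)*4) = 1/(-95 + 4*4) = 1/(-95 + 16) = 1/(-79) = -1/79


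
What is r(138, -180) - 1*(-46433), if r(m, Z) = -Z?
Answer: 46613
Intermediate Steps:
r(138, -180) - 1*(-46433) = -1*(-180) - 1*(-46433) = 180 + 46433 = 46613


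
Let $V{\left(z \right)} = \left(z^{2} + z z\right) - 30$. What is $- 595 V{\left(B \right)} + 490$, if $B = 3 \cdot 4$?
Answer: $-153020$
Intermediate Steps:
$B = 12$
$V{\left(z \right)} = -30 + 2 z^{2}$ ($V{\left(z \right)} = \left(z^{2} + z^{2}\right) - 30 = 2 z^{2} - 30 = -30 + 2 z^{2}$)
$- 595 V{\left(B \right)} + 490 = - 595 \left(-30 + 2 \cdot 12^{2}\right) + 490 = - 595 \left(-30 + 2 \cdot 144\right) + 490 = - 595 \left(-30 + 288\right) + 490 = \left(-595\right) 258 + 490 = -153510 + 490 = -153020$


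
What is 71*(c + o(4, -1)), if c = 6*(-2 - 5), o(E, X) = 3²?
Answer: -2343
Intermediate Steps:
o(E, X) = 9
c = -42 (c = 6*(-7) = -42)
71*(c + o(4, -1)) = 71*(-42 + 9) = 71*(-33) = -2343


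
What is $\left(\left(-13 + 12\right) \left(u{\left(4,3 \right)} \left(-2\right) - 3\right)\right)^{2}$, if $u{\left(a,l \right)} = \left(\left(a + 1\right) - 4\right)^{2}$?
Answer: $25$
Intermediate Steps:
$u{\left(a,l \right)} = \left(-3 + a\right)^{2}$ ($u{\left(a,l \right)} = \left(\left(1 + a\right) - 4\right)^{2} = \left(-3 + a\right)^{2}$)
$\left(\left(-13 + 12\right) \left(u{\left(4,3 \right)} \left(-2\right) - 3\right)\right)^{2} = \left(\left(-13 + 12\right) \left(\left(-3 + 4\right)^{2} \left(-2\right) - 3\right)\right)^{2} = \left(- (1^{2} \left(-2\right) - 3)\right)^{2} = \left(- (1 \left(-2\right) - 3)\right)^{2} = \left(- (-2 - 3)\right)^{2} = \left(\left(-1\right) \left(-5\right)\right)^{2} = 5^{2} = 25$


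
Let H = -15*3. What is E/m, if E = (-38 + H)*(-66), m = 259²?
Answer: 5478/67081 ≈ 0.081662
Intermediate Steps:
m = 67081
H = -45
E = 5478 (E = (-38 - 45)*(-66) = -83*(-66) = 5478)
E/m = 5478/67081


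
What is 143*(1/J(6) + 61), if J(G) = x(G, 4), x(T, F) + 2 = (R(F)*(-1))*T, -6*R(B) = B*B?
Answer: 122265/14 ≈ 8733.2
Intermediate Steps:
R(B) = -B²/6 (R(B) = -B*B/6 = -B²/6)
x(T, F) = -2 + T*F²/6 (x(T, F) = -2 + (-F²/6*(-1))*T = -2 + (F²/6)*T = -2 + T*F²/6)
J(G) = -2 + 8*G/3 (J(G) = -2 + (⅙)*G*4² = -2 + (⅙)*G*16 = -2 + 8*G/3)
143*(1/J(6) + 61) = 143*(1/(-2 + (8/3)*6) + 61) = 143*(1/(-2 + 16) + 61) = 143*(1/14 + 61) = 143*(855/14) = 122265/14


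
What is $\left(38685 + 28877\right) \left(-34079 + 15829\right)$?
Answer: $-1233006500$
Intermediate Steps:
$\left(38685 + 28877\right) \left(-34079 + 15829\right) = 67562 \left(-18250\right) = -1233006500$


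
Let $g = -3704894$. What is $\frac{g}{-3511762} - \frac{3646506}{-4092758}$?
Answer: $\frac{6992223940306}{3593198004899} \approx 1.946$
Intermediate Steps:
$\frac{g}{-3511762} - \frac{3646506}{-4092758} = - \frac{3704894}{-3511762} - \frac{3646506}{-4092758} = \left(-3704894\right) \left(- \frac{1}{3511762}\right) - - \frac{1823253}{2046379} = \frac{1852447}{1755881} + \frac{1823253}{2046379} = \frac{6992223940306}{3593198004899}$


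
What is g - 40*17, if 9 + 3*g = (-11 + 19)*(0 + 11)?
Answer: -1961/3 ≈ -653.67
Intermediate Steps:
g = 79/3 (g = -3 + ((-11 + 19)*(0 + 11))/3 = -3 + (8*11)/3 = -3 + (⅓)*88 = -3 + 88/3 = 79/3 ≈ 26.333)
g - 40*17 = 79/3 - 40*17 = 79/3 - 680 = -1961/3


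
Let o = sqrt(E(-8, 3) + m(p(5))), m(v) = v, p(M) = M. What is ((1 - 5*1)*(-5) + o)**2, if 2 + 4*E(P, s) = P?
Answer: (40 + sqrt(10))**2/4 ≈ 465.75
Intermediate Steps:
E(P, s) = -1/2 + P/4
o = sqrt(10)/2 (o = sqrt((-1/2 + (1/4)*(-8)) + 5) = sqrt((-1/2 - 2) + 5) = sqrt(-5/2 + 5) = sqrt(5/2) = sqrt(10)/2 ≈ 1.5811)
((1 - 5*1)*(-5) + o)**2 = ((1 - 5*1)*(-5) + sqrt(10)/2)**2 = ((1 - 5)*(-5) + sqrt(10)/2)**2 = (-4*(-5) + sqrt(10)/2)**2 = (20 + sqrt(10)/2)**2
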